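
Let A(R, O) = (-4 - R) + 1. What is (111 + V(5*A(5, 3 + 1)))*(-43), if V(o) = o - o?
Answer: -4773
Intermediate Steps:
A(R, O) = -3 - R
V(o) = 0
(111 + V(5*A(5, 3 + 1)))*(-43) = (111 + 0)*(-43) = 111*(-43) = -4773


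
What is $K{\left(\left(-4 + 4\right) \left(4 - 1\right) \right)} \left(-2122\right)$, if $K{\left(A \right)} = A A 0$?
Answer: $0$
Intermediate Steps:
$K{\left(A \right)} = 0$ ($K{\left(A \right)} = A^{2} \cdot 0 = 0$)
$K{\left(\left(-4 + 4\right) \left(4 - 1\right) \right)} \left(-2122\right) = 0 \left(-2122\right) = 0$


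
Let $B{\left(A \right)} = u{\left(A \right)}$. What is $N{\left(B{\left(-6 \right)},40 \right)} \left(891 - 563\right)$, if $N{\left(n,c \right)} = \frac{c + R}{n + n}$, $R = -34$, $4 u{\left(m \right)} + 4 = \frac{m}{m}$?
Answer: $-1312$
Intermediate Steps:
$u{\left(m \right)} = - \frac{3}{4}$ ($u{\left(m \right)} = -1 + \frac{m \frac{1}{m}}{4} = -1 + \frac{1}{4} \cdot 1 = -1 + \frac{1}{4} = - \frac{3}{4}$)
$B{\left(A \right)} = - \frac{3}{4}$
$N{\left(n,c \right)} = \frac{-34 + c}{2 n}$ ($N{\left(n,c \right)} = \frac{c - 34}{n + n} = \frac{-34 + c}{2 n}$)
$N{\left(B{\left(-6 \right)},40 \right)} \left(891 - 563\right) = \frac{-34 + 40}{2 \left(- \frac{3}{4}\right)} \left(891 - 563\right) = \frac{1}{2} \left(- \frac{4}{3}\right) 6 \cdot 328 = \left(-4\right) 328 = -1312$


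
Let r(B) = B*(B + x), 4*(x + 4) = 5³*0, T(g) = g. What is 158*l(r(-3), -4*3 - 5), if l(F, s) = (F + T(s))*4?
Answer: 2528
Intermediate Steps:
x = -4 (x = -4 + (5³*0)/4 = -4 + (125*0)/4 = -4 + (¼)*0 = -4 + 0 = -4)
r(B) = B*(-4 + B) (r(B) = B*(B - 4) = B*(-4 + B))
l(F, s) = 4*F + 4*s (l(F, s) = (F + s)*4 = 4*F + 4*s)
158*l(r(-3), -4*3 - 5) = 158*(4*(-3*(-4 - 3)) + 4*(-4*3 - 5)) = 158*(4*(-3*(-7)) + 4*(-12 - 5)) = 158*(4*21 + 4*(-17)) = 158*(84 - 68) = 158*16 = 2528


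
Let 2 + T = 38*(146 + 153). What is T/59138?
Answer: 5680/29569 ≈ 0.19209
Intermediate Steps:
T = 11360 (T = -2 + 38*(146 + 153) = -2 + 38*299 = -2 + 11362 = 11360)
T/59138 = 11360/59138 = 11360*(1/59138) = 5680/29569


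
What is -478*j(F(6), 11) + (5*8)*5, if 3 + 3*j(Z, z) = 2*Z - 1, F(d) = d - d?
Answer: 2512/3 ≈ 837.33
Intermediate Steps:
F(d) = 0
j(Z, z) = -4/3 + 2*Z/3 (j(Z, z) = -1 + (2*Z - 1)/3 = -1 + (-1 + 2*Z)/3 = -1 + (-⅓ + 2*Z/3) = -4/3 + 2*Z/3)
-478*j(F(6), 11) + (5*8)*5 = -478*(-4/3 + (⅔)*0) + (5*8)*5 = -478*(-4/3 + 0) + 40*5 = -478*(-4/3) + 200 = 1912/3 + 200 = 2512/3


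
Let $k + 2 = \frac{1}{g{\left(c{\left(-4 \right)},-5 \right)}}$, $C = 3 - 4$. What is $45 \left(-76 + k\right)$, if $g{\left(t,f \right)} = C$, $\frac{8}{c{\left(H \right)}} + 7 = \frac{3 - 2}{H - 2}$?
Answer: $-3555$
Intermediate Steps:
$C = -1$ ($C = 3 - 4 = -1$)
$c{\left(H \right)} = \frac{8}{-7 + \frac{1}{-2 + H}}$ ($c{\left(H \right)} = \frac{8}{-7 + \frac{3 - 2}{H - 2}} = \frac{8}{-7 + 1 \frac{1}{-2 + H}} = \frac{8}{-7 + \frac{1}{-2 + H}}$)
$g{\left(t,f \right)} = -1$
$k = -3$ ($k = -2 + \frac{1}{-1} = -2 - 1 = -3$)
$45 \left(-76 + k\right) = 45 \left(-76 - 3\right) = 45 \left(-79\right) = -3555$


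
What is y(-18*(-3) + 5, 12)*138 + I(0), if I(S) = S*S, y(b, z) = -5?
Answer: -690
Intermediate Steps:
I(S) = S²
y(-18*(-3) + 5, 12)*138 + I(0) = -5*138 + 0² = -690 + 0 = -690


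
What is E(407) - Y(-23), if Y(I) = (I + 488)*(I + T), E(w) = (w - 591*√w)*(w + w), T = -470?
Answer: 560543 - 481074*√407 ≈ -9.1448e+6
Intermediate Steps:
E(w) = 2*w*(w - 591*√w) (E(w) = (w - 591*√w)*(2*w) = 2*w*(w - 591*√w))
Y(I) = (-470 + I)*(488 + I) (Y(I) = (I + 488)*(I - 470) = (488 + I)*(-470 + I) = (-470 + I)*(488 + I))
E(407) - Y(-23) = (-481074*√407 + 2*407²) - (-229360 + (-23)² + 18*(-23)) = (-481074*√407 + 2*165649) - (-229360 + 529 - 414) = (-481074*√407 + 331298) - 1*(-229245) = (331298 - 481074*√407) + 229245 = 560543 - 481074*√407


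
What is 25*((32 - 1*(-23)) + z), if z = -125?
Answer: -1750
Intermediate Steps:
25*((32 - 1*(-23)) + z) = 25*((32 - 1*(-23)) - 125) = 25*((32 + 23) - 125) = 25*(55 - 125) = 25*(-70) = -1750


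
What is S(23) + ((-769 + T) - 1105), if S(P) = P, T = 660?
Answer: -1191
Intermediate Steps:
S(23) + ((-769 + T) - 1105) = 23 + ((-769 + 660) - 1105) = 23 + (-109 - 1105) = 23 - 1214 = -1191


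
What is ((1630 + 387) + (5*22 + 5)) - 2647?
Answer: -515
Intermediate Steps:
((1630 + 387) + (5*22 + 5)) - 2647 = (2017 + (110 + 5)) - 2647 = (2017 + 115) - 2647 = 2132 - 2647 = -515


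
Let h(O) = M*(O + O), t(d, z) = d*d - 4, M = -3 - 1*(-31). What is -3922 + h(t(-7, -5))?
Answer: -1402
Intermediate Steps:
M = 28 (M = -3 + 31 = 28)
t(d, z) = -4 + d² (t(d, z) = d² - 4 = -4 + d²)
h(O) = 56*O (h(O) = 28*(O + O) = 28*(2*O) = 56*O)
-3922 + h(t(-7, -5)) = -3922 + 56*(-4 + (-7)²) = -3922 + 56*(-4 + 49) = -3922 + 56*45 = -3922 + 2520 = -1402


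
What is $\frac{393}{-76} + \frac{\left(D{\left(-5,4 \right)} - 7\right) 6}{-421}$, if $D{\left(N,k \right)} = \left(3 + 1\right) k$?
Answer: $- \frac{169557}{31996} \approx -5.2993$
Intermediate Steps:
$D{\left(N,k \right)} = 4 k$
$\frac{393}{-76} + \frac{\left(D{\left(-5,4 \right)} - 7\right) 6}{-421} = \frac{393}{-76} + \frac{\left(4 \cdot 4 - 7\right) 6}{-421} = 393 \left(- \frac{1}{76}\right) + \left(16 - 7\right) 6 \left(- \frac{1}{421}\right) = - \frac{393}{76} + 9 \cdot 6 \left(- \frac{1}{421}\right) = - \frac{393}{76} + 54 \left(- \frac{1}{421}\right) = - \frac{393}{76} - \frac{54}{421} = - \frac{169557}{31996}$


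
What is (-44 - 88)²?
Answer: 17424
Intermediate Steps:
(-44 - 88)² = (-132)² = 17424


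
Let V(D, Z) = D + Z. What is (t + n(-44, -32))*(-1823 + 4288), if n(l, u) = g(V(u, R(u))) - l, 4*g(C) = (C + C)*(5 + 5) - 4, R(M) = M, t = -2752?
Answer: -7466485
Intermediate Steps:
g(C) = -1 + 5*C (g(C) = ((C + C)*(5 + 5) - 4)/4 = ((2*C)*10 - 4)/4 = (20*C - 4)/4 = (-4 + 20*C)/4 = -1 + 5*C)
n(l, u) = -1 - l + 10*u (n(l, u) = (-1 + 5*(u + u)) - l = (-1 + 5*(2*u)) - l = (-1 + 10*u) - l = -1 - l + 10*u)
(t + n(-44, -32))*(-1823 + 4288) = (-2752 + (-1 - 1*(-44) + 10*(-32)))*(-1823 + 4288) = (-2752 + (-1 + 44 - 320))*2465 = (-2752 - 277)*2465 = -3029*2465 = -7466485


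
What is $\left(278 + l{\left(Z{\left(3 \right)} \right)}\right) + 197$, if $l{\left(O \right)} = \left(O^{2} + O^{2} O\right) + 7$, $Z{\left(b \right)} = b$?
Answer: $518$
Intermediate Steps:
$l{\left(O \right)} = 7 + O^{2} + O^{3}$ ($l{\left(O \right)} = \left(O^{2} + O^{3}\right) + 7 = 7 + O^{2} + O^{3}$)
$\left(278 + l{\left(Z{\left(3 \right)} \right)}\right) + 197 = \left(278 + \left(7 + 3^{2} + 3^{3}\right)\right) + 197 = \left(278 + \left(7 + 9 + 27\right)\right) + 197 = \left(278 + 43\right) + 197 = 321 + 197 = 518$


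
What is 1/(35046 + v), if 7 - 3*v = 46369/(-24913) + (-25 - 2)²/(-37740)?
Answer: 940216620/32953614879179 ≈ 2.8532e-5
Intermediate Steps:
v = 2783214659/940216620 (v = 7/3 - (46369/(-24913) + (-25 - 2)²/(-37740))/3 = 7/3 - (46369*(-1/24913) + (-27)²*(-1/37740))/3 = 7/3 - (-46369/24913 + 729*(-1/37740))/3 = 7/3 - (-46369/24913 - 243/12580)/3 = 7/3 - ⅓*(-589375879/313405540) = 7/3 + 589375879/940216620 = 2783214659/940216620 ≈ 2.9602)
1/(35046 + v) = 1/(35046 + 2783214659/940216620) = 1/(32953614879179/940216620) = 940216620/32953614879179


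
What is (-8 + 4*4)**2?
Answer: 64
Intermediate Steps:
(-8 + 4*4)**2 = (-8 + 16)**2 = 8**2 = 64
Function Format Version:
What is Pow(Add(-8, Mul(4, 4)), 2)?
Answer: 64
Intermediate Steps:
Pow(Add(-8, Mul(4, 4)), 2) = Pow(Add(-8, 16), 2) = Pow(8, 2) = 64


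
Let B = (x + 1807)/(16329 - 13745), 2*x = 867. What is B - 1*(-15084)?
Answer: 77958593/5168 ≈ 15085.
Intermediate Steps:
x = 867/2 (x = (1/2)*867 = 867/2 ≈ 433.50)
B = 4481/5168 (B = (867/2 + 1807)/(16329 - 13745) = (4481/2)/2584 = (4481/2)*(1/2584) = 4481/5168 ≈ 0.86707)
B - 1*(-15084) = 4481/5168 - 1*(-15084) = 4481/5168 + 15084 = 77958593/5168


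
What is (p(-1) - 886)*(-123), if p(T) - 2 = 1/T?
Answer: 108855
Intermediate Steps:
p(T) = 2 + 1/T
(p(-1) - 886)*(-123) = ((2 + 1/(-1)) - 886)*(-123) = ((2 - 1) - 886)*(-123) = (1 - 886)*(-123) = -885*(-123) = 108855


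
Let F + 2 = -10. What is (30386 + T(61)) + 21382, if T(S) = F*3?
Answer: 51732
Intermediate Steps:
F = -12 (F = -2 - 10 = -12)
T(S) = -36 (T(S) = -12*3 = -36)
(30386 + T(61)) + 21382 = (30386 - 36) + 21382 = 30350 + 21382 = 51732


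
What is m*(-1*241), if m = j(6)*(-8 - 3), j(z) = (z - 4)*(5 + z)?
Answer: 58322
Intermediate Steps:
j(z) = (-4 + z)*(5 + z)
m = -242 (m = (-20 + 6 + 6²)*(-8 - 3) = (-20 + 6 + 36)*(-11) = 22*(-11) = -242)
m*(-1*241) = -(-242)*241 = -242*(-241) = 58322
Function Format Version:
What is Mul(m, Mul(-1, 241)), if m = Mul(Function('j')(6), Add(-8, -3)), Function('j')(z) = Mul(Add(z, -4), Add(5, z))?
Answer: 58322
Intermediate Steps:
Function('j')(z) = Mul(Add(-4, z), Add(5, z))
m = -242 (m = Mul(Add(-20, 6, Pow(6, 2)), Add(-8, -3)) = Mul(Add(-20, 6, 36), -11) = Mul(22, -11) = -242)
Mul(m, Mul(-1, 241)) = Mul(-242, Mul(-1, 241)) = Mul(-242, -241) = 58322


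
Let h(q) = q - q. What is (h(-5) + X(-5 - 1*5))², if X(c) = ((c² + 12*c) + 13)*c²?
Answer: 490000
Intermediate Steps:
h(q) = 0
X(c) = c²*(13 + c² + 12*c) (X(c) = (13 + c² + 12*c)*c² = c²*(13 + c² + 12*c))
(h(-5) + X(-5 - 1*5))² = (0 + (-5 - 1*5)²*(13 + (-5 - 1*5)² + 12*(-5 - 1*5)))² = (0 + (-5 - 5)²*(13 + (-5 - 5)² + 12*(-5 - 5)))² = (0 + (-10)²*(13 + (-10)² + 12*(-10)))² = (0 + 100*(13 + 100 - 120))² = (0 + 100*(-7))² = (0 - 700)² = (-700)² = 490000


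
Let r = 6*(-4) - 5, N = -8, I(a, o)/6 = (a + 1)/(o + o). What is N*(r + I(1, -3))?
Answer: 248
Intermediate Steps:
I(a, o) = 3*(1 + a)/o (I(a, o) = 6*((a + 1)/(o + o)) = 6*((1 + a)/((2*o))) = 6*((1 + a)*(1/(2*o))) = 6*((1 + a)/(2*o)) = 3*(1 + a)/o)
r = -29 (r = -24 - 5 = -29)
N*(r + I(1, -3)) = -8*(-29 + 3*(1 + 1)/(-3)) = -8*(-29 + 3*(-1/3)*2) = -8*(-29 - 2) = -8*(-31) = 248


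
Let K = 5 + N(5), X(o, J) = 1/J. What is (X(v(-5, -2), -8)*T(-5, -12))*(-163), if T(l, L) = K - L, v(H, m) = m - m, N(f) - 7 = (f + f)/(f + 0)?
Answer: 2119/4 ≈ 529.75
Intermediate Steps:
N(f) = 9 (N(f) = 7 + (f + f)/(f + 0) = 7 + (2*f)/f = 7 + 2 = 9)
v(H, m) = 0
K = 14 (K = 5 + 9 = 14)
T(l, L) = 14 - L
(X(v(-5, -2), -8)*T(-5, -12))*(-163) = ((14 - 1*(-12))/(-8))*(-163) = -(14 + 12)/8*(-163) = -⅛*26*(-163) = -13/4*(-163) = 2119/4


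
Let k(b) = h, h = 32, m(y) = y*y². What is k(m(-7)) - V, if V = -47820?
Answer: 47852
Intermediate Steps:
m(y) = y³
k(b) = 32
k(m(-7)) - V = 32 - 1*(-47820) = 32 + 47820 = 47852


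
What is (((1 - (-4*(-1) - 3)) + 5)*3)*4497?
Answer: 67455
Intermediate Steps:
(((1 - (-4*(-1) - 3)) + 5)*3)*4497 = (((1 - (4 - 3)) + 5)*3)*4497 = (((1 - 1*1) + 5)*3)*4497 = (((1 - 1) + 5)*3)*4497 = ((0 + 5)*3)*4497 = (5*3)*4497 = 15*4497 = 67455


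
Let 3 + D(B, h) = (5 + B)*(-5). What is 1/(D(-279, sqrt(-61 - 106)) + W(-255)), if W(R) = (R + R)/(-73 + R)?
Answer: 164/224443 ≈ 0.00073070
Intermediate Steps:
D(B, h) = -28 - 5*B (D(B, h) = -3 + (5 + B)*(-5) = -3 + (-25 - 5*B) = -28 - 5*B)
W(R) = 2*R/(-73 + R) (W(R) = (2*R)/(-73 + R) = 2*R/(-73 + R))
1/(D(-279, sqrt(-61 - 106)) + W(-255)) = 1/((-28 - 5*(-279)) + 2*(-255)/(-73 - 255)) = 1/((-28 + 1395) + 2*(-255)/(-328)) = 1/(1367 + 2*(-255)*(-1/328)) = 1/(1367 + 255/164) = 1/(224443/164) = 164/224443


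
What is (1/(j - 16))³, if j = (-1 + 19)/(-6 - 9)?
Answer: -125/636056 ≈ -0.00019652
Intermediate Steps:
j = -6/5 (j = 18/(-15) = 18*(-1/15) = -6/5 ≈ -1.2000)
(1/(j - 16))³ = (1/(-6/5 - 16))³ = (1/(-86/5))³ = (-5/86)³ = -125/636056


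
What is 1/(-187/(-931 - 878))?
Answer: 1809/187 ≈ 9.6738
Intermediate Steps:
1/(-187/(-931 - 878)) = 1/(-187/(-1809)) = 1/(-1/1809*(-187)) = 1/(187/1809) = 1809/187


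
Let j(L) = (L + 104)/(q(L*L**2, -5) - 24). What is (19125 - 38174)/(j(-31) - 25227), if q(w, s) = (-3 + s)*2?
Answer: 761960/1009153 ≈ 0.75505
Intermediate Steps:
q(w, s) = -6 + 2*s
j(L) = -13/5 - L/40 (j(L) = (L + 104)/((-6 + 2*(-5)) - 24) = (104 + L)/((-6 - 10) - 24) = (104 + L)/(-16 - 24) = (104 + L)/(-40) = (104 + L)*(-1/40) = -13/5 - L/40)
(19125 - 38174)/(j(-31) - 25227) = (19125 - 38174)/((-13/5 - 1/40*(-31)) - 25227) = -19049/((-13/5 + 31/40) - 25227) = -19049/(-73/40 - 25227) = -19049/(-1009153/40) = -19049*(-40/1009153) = 761960/1009153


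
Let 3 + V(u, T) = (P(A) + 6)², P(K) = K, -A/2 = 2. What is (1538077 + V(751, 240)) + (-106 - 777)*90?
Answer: 1458608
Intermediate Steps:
A = -4 (A = -2*2 = -4)
V(u, T) = 1 (V(u, T) = -3 + (-4 + 6)² = -3 + 2² = -3 + 4 = 1)
(1538077 + V(751, 240)) + (-106 - 777)*90 = (1538077 + 1) + (-106 - 777)*90 = 1538078 - 883*90 = 1538078 - 79470 = 1458608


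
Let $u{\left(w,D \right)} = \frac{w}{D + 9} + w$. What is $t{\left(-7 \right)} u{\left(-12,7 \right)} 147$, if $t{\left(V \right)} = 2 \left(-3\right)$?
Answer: $\frac{22491}{2} \approx 11246.0$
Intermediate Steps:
$u{\left(w,D \right)} = w + \frac{w}{9 + D}$ ($u{\left(w,D \right)} = \frac{w}{9 + D} + w = w + \frac{w}{9 + D}$)
$t{\left(V \right)} = -6$
$t{\left(-7 \right)} u{\left(-12,7 \right)} 147 = - 6 \left(- \frac{12 \left(10 + 7\right)}{9 + 7}\right) 147 = - 6 \left(\left(-12\right) \frac{1}{16} \cdot 17\right) 147 = \left(-6\right) \left(- \frac{51}{4}\right) 147 = \frac{153}{2} \cdot 147 = \frac{22491}{2}$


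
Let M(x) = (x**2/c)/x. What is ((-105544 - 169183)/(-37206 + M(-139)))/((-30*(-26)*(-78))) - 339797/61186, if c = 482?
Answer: -92687598812111221/16689551368414860 ≈ -5.5536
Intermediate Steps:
M(x) = x/482 (M(x) = (x**2/482)/x = x/482)
((-105544 - 169183)/(-37206 + M(-139)))/((-30*(-26)*(-78))) - 339797/61186 = ((-105544 - 169183)/(-37206 + (1/482)*(-139)))/((-30*(-26)*(-78))) - 339797/61186 = (-274727/(-37206 - 139/482))/((780*(-78))) - 339797*1/61186 = -274727/(-17933431/482)/(-60840) - 339797/61186 = -274727*(-482/17933431)*(-1/60840) - 339797/61186 = (132418414/17933431)*(-1/60840) - 339797/61186 = -66209207/545534971020 - 339797/61186 = -92687598812111221/16689551368414860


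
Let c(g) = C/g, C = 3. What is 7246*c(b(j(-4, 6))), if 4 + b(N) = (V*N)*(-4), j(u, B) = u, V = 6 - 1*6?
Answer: -10869/2 ≈ -5434.5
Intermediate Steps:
V = 0 (V = 6 - 6 = 0)
b(N) = -4 (b(N) = -4 + (0*N)*(-4) = -4 + 0*(-4) = -4 + 0 = -4)
c(g) = 3/g
7246*c(b(j(-4, 6))) = 7246*(3/(-4)) = 7246*(3*(-¼)) = 7246*(-¾) = -10869/2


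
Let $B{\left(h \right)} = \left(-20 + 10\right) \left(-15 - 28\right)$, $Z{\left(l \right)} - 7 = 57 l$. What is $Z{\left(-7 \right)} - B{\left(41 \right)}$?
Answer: $-822$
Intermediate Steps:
$Z{\left(l \right)} = 7 + 57 l$
$B{\left(h \right)} = 430$ ($B{\left(h \right)} = \left(-10\right) \left(-43\right) = 430$)
$Z{\left(-7 \right)} - B{\left(41 \right)} = \left(7 + 57 \left(-7\right)\right) - 430 = \left(7 - 399\right) - 430 = -392 - 430 = -822$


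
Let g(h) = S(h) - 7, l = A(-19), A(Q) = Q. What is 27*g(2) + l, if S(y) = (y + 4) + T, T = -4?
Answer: -154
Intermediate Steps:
S(y) = y (S(y) = (y + 4) - 4 = (4 + y) - 4 = y)
l = -19
g(h) = -7 + h (g(h) = h - 7 = -7 + h)
27*g(2) + l = 27*(-7 + 2) - 19 = 27*(-5) - 19 = -135 - 19 = -154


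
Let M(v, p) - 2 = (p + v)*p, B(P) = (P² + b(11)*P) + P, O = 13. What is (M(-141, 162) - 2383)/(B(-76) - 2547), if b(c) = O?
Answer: 1021/2165 ≈ 0.47159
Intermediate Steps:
b(c) = 13
B(P) = P² + 14*P (B(P) = (P² + 13*P) + P = P² + 14*P)
M(v, p) = 2 + p*(p + v) (M(v, p) = 2 + (p + v)*p = 2 + p*(p + v))
(M(-141, 162) - 2383)/(B(-76) - 2547) = ((2 + 162² + 162*(-141)) - 2383)/(-76*(14 - 76) - 2547) = ((2 + 26244 - 22842) - 2383)/(-76*(-62) - 2547) = (3404 - 2383)/(4712 - 2547) = 1021/2165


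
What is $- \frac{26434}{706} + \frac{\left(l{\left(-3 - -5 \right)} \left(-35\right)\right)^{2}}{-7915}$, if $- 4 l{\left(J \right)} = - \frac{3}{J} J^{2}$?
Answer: $- \frac{84468409}{2235196} \approx -37.79$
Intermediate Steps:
$l{\left(J \right)} = \frac{3 J}{4}$ ($l{\left(J \right)} = - \frac{- \frac{3}{J} J^{2}}{4} = - \frac{\left(-3\right) J}{4} = \frac{3 J}{4}$)
$- \frac{26434}{706} + \frac{\left(l{\left(-3 - -5 \right)} \left(-35\right)\right)^{2}}{-7915} = - \frac{26434}{706} + \frac{\left(\frac{3 \left(-3 - -5\right)}{4} \left(-35\right)\right)^{2}}{-7915} = \left(-26434\right) \frac{1}{706} + \left(\frac{3 \left(-3 + 5\right)}{4} \left(-35\right)\right)^{2} \left(- \frac{1}{7915}\right) = - \frac{13217}{353} + \left(\frac{3}{4} \cdot 2 \left(-35\right)\right)^{2} \left(- \frac{1}{7915}\right) = - \frac{13217}{353} + \left(\frac{3}{2} \left(-35\right)\right)^{2} \left(- \frac{1}{7915}\right) = - \frac{13217}{353} + \left(- \frac{105}{2}\right)^{2} \left(- \frac{1}{7915}\right) = - \frac{13217}{353} + \frac{11025}{4} \left(- \frac{1}{7915}\right) = - \frac{13217}{353} - \frac{2205}{6332} = - \frac{84468409}{2235196}$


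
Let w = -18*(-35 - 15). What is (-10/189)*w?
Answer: -1000/21 ≈ -47.619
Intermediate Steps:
w = 900 (w = -18*(-50) = 900)
(-10/189)*w = -10/189*900 = -1000/21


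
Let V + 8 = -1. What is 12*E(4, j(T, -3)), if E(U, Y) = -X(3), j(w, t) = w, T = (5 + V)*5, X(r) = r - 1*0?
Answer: -36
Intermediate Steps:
V = -9 (V = -8 - 1 = -9)
X(r) = r (X(r) = r + 0 = r)
T = -20 (T = (5 - 9)*5 = -4*5 = -20)
E(U, Y) = -3 (E(U, Y) = -1*3 = -3)
12*E(4, j(T, -3)) = 12*(-3) = -36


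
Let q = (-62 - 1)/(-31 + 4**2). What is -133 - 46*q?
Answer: -1631/5 ≈ -326.20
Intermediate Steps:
q = 21/5 (q = -63/(-31 + 16) = -63/(-15) = -63*(-1/15) = 21/5 ≈ 4.2000)
-133 - 46*q = -133 - 46*21/5 = -133 - 966/5 = -1631/5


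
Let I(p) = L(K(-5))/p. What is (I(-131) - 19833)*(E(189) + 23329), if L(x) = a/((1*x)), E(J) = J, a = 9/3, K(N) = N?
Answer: -305513213016/655 ≈ -4.6643e+8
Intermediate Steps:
a = 3 (a = 9*(⅓) = 3)
L(x) = 3/x (L(x) = 3/((1*x)) = 3/x)
I(p) = -3/(5*p) (I(p) = (3/(-5))/p = (3*(-⅕))/p = -3/(5*p))
(I(-131) - 19833)*(E(189) + 23329) = (-⅗/(-131) - 19833)*(189 + 23329) = (-⅗*(-1/131) - 19833)*23518 = (3/655 - 19833)*23518 = -12990612/655*23518 = -305513213016/655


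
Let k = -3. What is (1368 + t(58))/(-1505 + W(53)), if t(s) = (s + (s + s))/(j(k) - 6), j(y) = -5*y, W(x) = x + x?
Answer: -4162/4197 ≈ -0.99166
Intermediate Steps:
W(x) = 2*x
t(s) = s/3 (t(s) = (s + (s + s))/(-5*(-3) - 6) = (s + 2*s)/(15 - 6) = (3*s)/9 = (3*s)*(⅑) = s/3)
(1368 + t(58))/(-1505 + W(53)) = (1368 + (⅓)*58)/(-1505 + 2*53) = (1368 + 58/3)/(-1505 + 106) = (4162/3)/(-1399) = (4162/3)*(-1/1399) = -4162/4197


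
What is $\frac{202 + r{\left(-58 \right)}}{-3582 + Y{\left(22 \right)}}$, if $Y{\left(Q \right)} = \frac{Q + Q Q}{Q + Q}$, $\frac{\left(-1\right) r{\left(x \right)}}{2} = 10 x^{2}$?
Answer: $\frac{134156}{7141} \approx 18.787$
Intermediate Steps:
$r{\left(x \right)} = - 20 x^{2}$ ($r{\left(x \right)} = - 2 \cdot 10 x^{2} = - 20 x^{2}$)
$Y{\left(Q \right)} = \frac{Q + Q^{2}}{2 Q}$
$\frac{202 + r{\left(-58 \right)}}{-3582 + Y{\left(22 \right)}} = \frac{202 - 20 \left(-58\right)^{2}}{-3582 + \left(\frac{1}{2} + \frac{1}{2} \cdot 22\right)} = \frac{202 - 67280}{-3582 + \left(\frac{1}{2} + 11\right)} = \frac{202 - 67280}{-3582 + \frac{23}{2}} = - \frac{67078}{- \frac{7141}{2}} = \left(-67078\right) \left(- \frac{2}{7141}\right) = \frac{134156}{7141}$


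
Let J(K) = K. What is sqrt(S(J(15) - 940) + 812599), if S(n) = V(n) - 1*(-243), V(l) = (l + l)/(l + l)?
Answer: sqrt(812843) ≈ 901.58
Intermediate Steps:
V(l) = 1 (V(l) = (2*l)/((2*l)) = (2*l)*(1/(2*l)) = 1)
S(n) = 244 (S(n) = 1 - 1*(-243) = 1 + 243 = 244)
sqrt(S(J(15) - 940) + 812599) = sqrt(244 + 812599) = sqrt(812843)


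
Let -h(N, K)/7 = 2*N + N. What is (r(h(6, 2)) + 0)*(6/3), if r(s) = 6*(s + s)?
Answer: -3024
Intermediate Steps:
h(N, K) = -21*N (h(N, K) = -7*(2*N + N) = -21*N)
r(s) = 12*s (r(s) = 6*(2*s) = 12*s)
(r(h(6, 2)) + 0)*(6/3) = (12*(-21*6) + 0)*(6/3) = (12*(-126) + 0)*(6*(⅓)) = (-1512 + 0)*2 = -1512*2 = -3024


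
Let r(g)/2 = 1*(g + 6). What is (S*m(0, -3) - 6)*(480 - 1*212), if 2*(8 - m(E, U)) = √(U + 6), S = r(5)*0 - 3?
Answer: -8040 + 402*√3 ≈ -7343.7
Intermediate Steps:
r(g) = 12 + 2*g (r(g) = 2*(1*(g + 6)) = 2*(1*(6 + g)) = 2*(6 + g) = 12 + 2*g)
S = -3 (S = (12 + 2*5)*0 - 3 = (12 + 10)*0 - 3 = 22*0 - 3 = 0 - 3 = -3)
m(E, U) = 8 - √(6 + U)/2 (m(E, U) = 8 - √(U + 6)/2 = 8 - √(6 + U)/2)
(S*m(0, -3) - 6)*(480 - 1*212) = (-3*(8 - √(6 - 3)/2) - 6)*(480 - 1*212) = (-3*(8 - √3/2) - 6)*(480 - 212) = ((-24 + 3*√3/2) - 6)*268 = (-30 + 3*√3/2)*268 = -8040 + 402*√3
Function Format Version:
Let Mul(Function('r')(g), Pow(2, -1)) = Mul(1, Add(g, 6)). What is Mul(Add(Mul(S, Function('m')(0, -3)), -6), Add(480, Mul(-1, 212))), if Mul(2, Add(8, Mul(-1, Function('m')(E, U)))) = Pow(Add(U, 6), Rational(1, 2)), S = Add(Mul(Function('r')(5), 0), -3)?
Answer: Add(-8040, Mul(402, Pow(3, Rational(1, 2)))) ≈ -7343.7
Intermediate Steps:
Function('r')(g) = Add(12, Mul(2, g)) (Function('r')(g) = Mul(2, Mul(1, Add(g, 6))) = Mul(2, Mul(1, Add(6, g))) = Mul(2, Add(6, g)) = Add(12, Mul(2, g)))
S = -3 (S = Add(Mul(Add(12, Mul(2, 5)), 0), -3) = Add(Mul(Add(12, 10), 0), -3) = Add(Mul(22, 0), -3) = Add(0, -3) = -3)
Function('m')(E, U) = Add(8, Mul(Rational(-1, 2), Pow(Add(6, U), Rational(1, 2)))) (Function('m')(E, U) = Add(8, Mul(Rational(-1, 2), Pow(Add(U, 6), Rational(1, 2)))) = Add(8, Mul(Rational(-1, 2), Pow(Add(6, U), Rational(1, 2)))))
Mul(Add(Mul(S, Function('m')(0, -3)), -6), Add(480, Mul(-1, 212))) = Mul(Add(Mul(-3, Add(8, Mul(Rational(-1, 2), Pow(Add(6, -3), Rational(1, 2))))), -6), Add(480, Mul(-1, 212))) = Mul(Add(Mul(-3, Add(8, Mul(Rational(-1, 2), Pow(3, Rational(1, 2))))), -6), Add(480, -212)) = Mul(Add(Add(-24, Mul(Rational(3, 2), Pow(3, Rational(1, 2)))), -6), 268) = Mul(Add(-30, Mul(Rational(3, 2), Pow(3, Rational(1, 2)))), 268) = Add(-8040, Mul(402, Pow(3, Rational(1, 2))))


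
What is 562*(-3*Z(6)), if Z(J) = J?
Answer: -10116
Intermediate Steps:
562*(-3*Z(6)) = 562*(-3*6) = 562*(-18) = -10116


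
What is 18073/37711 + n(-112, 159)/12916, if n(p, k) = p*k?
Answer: -109531655/121768819 ≈ -0.89950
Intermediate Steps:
n(p, k) = k*p
18073/37711 + n(-112, 159)/12916 = 18073/37711 + (159*(-112))/12916 = 18073*(1/37711) - 17808*1/12916 = 18073/37711 - 4452/3229 = -109531655/121768819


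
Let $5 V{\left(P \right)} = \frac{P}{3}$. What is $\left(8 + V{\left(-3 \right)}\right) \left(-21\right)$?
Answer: $- \frac{819}{5} \approx -163.8$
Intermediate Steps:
$V{\left(P \right)} = \frac{P}{15}$ ($V{\left(P \right)} = \frac{P \frac{1}{3}}{5} = \frac{\frac{1}{3} P}{5} = \frac{P}{15}$)
$\left(8 + V{\left(-3 \right)}\right) \left(-21\right) = \left(8 + \frac{1}{15} \left(-3\right)\right) \left(-21\right) = \left(8 - \frac{1}{5}\right) \left(-21\right) = \frac{39}{5} \left(-21\right) = - \frac{819}{5}$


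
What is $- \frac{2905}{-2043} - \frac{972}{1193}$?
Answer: $\frac{1479869}{2437299} \approx 0.60718$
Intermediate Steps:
$- \frac{2905}{-2043} - \frac{972}{1193} = \left(-2905\right) \left(- \frac{1}{2043}\right) - \frac{972}{1193} = \frac{2905}{2043} - \frac{972}{1193} = \frac{1479869}{2437299}$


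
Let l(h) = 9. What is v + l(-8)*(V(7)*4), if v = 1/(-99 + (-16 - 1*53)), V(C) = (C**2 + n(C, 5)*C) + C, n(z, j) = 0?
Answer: 338687/168 ≈ 2016.0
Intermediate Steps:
V(C) = C + C**2 (V(C) = (C**2 + 0*C) + C = (C**2 + 0) + C = C**2 + C = C + C**2)
v = -1/168 (v = 1/(-99 + (-16 - 53)) = 1/(-99 - 69) = 1/(-168) = -1/168 ≈ -0.0059524)
v + l(-8)*(V(7)*4) = -1/168 + 9*((7*(1 + 7))*4) = -1/168 + 9*((7*8)*4) = -1/168 + 9*(56*4) = -1/168 + 9*224 = -1/168 + 2016 = 338687/168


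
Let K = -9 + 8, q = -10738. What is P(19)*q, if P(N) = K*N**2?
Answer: 3876418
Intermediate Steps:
K = -1
P(N) = -N**2
P(19)*q = -1*19**2*(-10738) = -1*361*(-10738) = -361*(-10738) = 3876418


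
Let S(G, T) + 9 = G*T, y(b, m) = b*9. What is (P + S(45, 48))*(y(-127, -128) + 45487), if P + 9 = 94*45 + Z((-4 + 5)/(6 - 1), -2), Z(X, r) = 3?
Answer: 282693000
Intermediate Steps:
y(b, m) = 9*b
S(G, T) = -9 + G*T
P = 4224 (P = -9 + (94*45 + 3) = -9 + (4230 + 3) = -9 + 4233 = 4224)
(P + S(45, 48))*(y(-127, -128) + 45487) = (4224 + (-9 + 45*48))*(9*(-127) + 45487) = (4224 + (-9 + 2160))*(-1143 + 45487) = (4224 + 2151)*44344 = 6375*44344 = 282693000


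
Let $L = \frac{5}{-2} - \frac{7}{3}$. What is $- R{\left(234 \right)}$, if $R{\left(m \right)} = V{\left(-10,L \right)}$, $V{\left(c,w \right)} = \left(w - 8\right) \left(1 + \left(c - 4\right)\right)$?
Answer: $- \frac{1001}{6} \approx -166.83$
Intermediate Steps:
$L = - \frac{29}{6}$ ($L = 5 \left(- \frac{1}{2}\right) - \frac{7}{3} = - \frac{5}{2} - \frac{7}{3} = - \frac{29}{6} \approx -4.8333$)
$V{\left(c,w \right)} = \left(-8 + w\right) \left(-3 + c\right)$ ($V{\left(c,w \right)} = \left(-8 + w\right) \left(1 + \left(-4 + c\right)\right) = \left(-8 + w\right) \left(-3 + c\right)$)
$R{\left(m \right)} = \frac{1001}{6}$ ($R{\left(m \right)} = 24 - -80 - - \frac{29}{2} - - \frac{145}{3} = 24 + 80 + \frac{29}{2} + \frac{145}{3} = \frac{1001}{6}$)
$- R{\left(234 \right)} = \left(-1\right) \frac{1001}{6} = - \frac{1001}{6}$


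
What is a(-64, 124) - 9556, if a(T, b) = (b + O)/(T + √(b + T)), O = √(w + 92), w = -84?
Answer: -9643988/1009 - 62*√15/1009 - 32*√2/1009 - √30/1009 ≈ -9558.3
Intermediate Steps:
O = 2*√2 (O = √(-84 + 92) = √8 = 2*√2 ≈ 2.8284)
a(T, b) = (b + 2*√2)/(T + √(T + b)) (a(T, b) = (b + 2*√2)/(T + √(b + T)) = (b + 2*√2)/(T + √(T + b)))
a(-64, 124) - 9556 = (124 + 2*√2)/(-64 + √(-64 + 124)) - 9556 = (124 + 2*√2)/(-64 + √60) - 9556 = (124 + 2*√2)/(-64 + 2*√15) - 9556 = -9556 + (124 + 2*√2)/(-64 + 2*√15)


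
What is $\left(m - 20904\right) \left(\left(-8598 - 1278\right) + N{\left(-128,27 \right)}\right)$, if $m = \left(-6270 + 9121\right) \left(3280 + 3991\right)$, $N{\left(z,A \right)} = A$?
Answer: $-203960153733$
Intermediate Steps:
$m = 20729621$ ($m = 2851 \cdot 7271 = 20729621$)
$\left(m - 20904\right) \left(\left(-8598 - 1278\right) + N{\left(-128,27 \right)}\right) = \left(20729621 - 20904\right) \left(\left(-8598 - 1278\right) + 27\right) = \left(20729621 - 20904\right) \left(-9876 + 27\right) = 20708717 \left(-9849\right) = -203960153733$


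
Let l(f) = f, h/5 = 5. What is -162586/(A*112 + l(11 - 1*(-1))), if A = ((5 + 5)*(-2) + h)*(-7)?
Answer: 81293/1954 ≈ 41.603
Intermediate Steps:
h = 25 (h = 5*5 = 25)
A = -35 (A = ((5 + 5)*(-2) + 25)*(-7) = (10*(-2) + 25)*(-7) = (-20 + 25)*(-7) = 5*(-7) = -35)
-162586/(A*112 + l(11 - 1*(-1))) = -162586/(-35*112 + (11 - 1*(-1))) = -162586/(-3920 + (11 + 1)) = -162586/(-3920 + 12) = -162586/(-3908) = -162586*(-1/3908) = 81293/1954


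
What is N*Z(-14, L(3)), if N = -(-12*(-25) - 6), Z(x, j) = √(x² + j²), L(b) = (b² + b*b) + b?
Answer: -2058*√13 ≈ -7420.2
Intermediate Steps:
L(b) = b + 2*b² (L(b) = (b² + b²) + b = 2*b² + b = b + 2*b²)
Z(x, j) = √(j² + x²)
N = -294 (N = -(300 - 6) = -1*294 = -294)
N*Z(-14, L(3)) = -294*√((3*(1 + 2*3))² + (-14)²) = -294*√((3*(1 + 6))² + 196) = -294*√((3*7)² + 196) = -294*√(21² + 196) = -294*√(441 + 196) = -2058*√13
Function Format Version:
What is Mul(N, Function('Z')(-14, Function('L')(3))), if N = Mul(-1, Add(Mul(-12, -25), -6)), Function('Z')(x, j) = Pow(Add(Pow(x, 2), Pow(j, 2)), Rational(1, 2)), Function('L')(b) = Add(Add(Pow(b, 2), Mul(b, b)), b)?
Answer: Mul(-2058, Pow(13, Rational(1, 2))) ≈ -7420.2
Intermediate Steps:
Function('L')(b) = Add(b, Mul(2, Pow(b, 2))) (Function('L')(b) = Add(Add(Pow(b, 2), Pow(b, 2)), b) = Add(Mul(2, Pow(b, 2)), b) = Add(b, Mul(2, Pow(b, 2))))
Function('Z')(x, j) = Pow(Add(Pow(j, 2), Pow(x, 2)), Rational(1, 2))
N = -294 (N = Mul(-1, Add(300, -6)) = Mul(-1, 294) = -294)
Mul(N, Function('Z')(-14, Function('L')(3))) = Mul(-294, Pow(Add(Pow(Mul(3, Add(1, Mul(2, 3))), 2), Pow(-14, 2)), Rational(1, 2))) = Mul(-294, Pow(Add(Pow(Mul(3, Add(1, 6)), 2), 196), Rational(1, 2))) = Mul(-294, Pow(Add(Pow(Mul(3, 7), 2), 196), Rational(1, 2))) = Mul(-294, Pow(Add(Pow(21, 2), 196), Rational(1, 2))) = Mul(-294, Pow(Add(441, 196), Rational(1, 2))) = Mul(-294, Pow(637, Rational(1, 2))) = Mul(-294, Mul(7, Pow(13, Rational(1, 2)))) = Mul(-2058, Pow(13, Rational(1, 2)))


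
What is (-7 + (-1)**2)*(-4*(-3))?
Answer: -72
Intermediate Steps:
(-7 + (-1)**2)*(-4*(-3)) = (-7 + 1)*12 = -6*12 = -72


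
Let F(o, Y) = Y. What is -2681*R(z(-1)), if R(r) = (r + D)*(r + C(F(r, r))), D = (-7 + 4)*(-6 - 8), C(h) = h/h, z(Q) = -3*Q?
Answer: -482580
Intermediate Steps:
C(h) = 1
D = 42 (D = -3*(-14) = 42)
R(r) = (1 + r)*(42 + r) (R(r) = (r + 42)*(r + 1) = (42 + r)*(1 + r) = (1 + r)*(42 + r))
-2681*R(z(-1)) = -2681*(42 + (-3*(-1))**2 + 43*(-3*(-1))) = -2681*(42 + 3**2 + 43*3) = -2681*(42 + 9 + 129) = -2681*180 = -482580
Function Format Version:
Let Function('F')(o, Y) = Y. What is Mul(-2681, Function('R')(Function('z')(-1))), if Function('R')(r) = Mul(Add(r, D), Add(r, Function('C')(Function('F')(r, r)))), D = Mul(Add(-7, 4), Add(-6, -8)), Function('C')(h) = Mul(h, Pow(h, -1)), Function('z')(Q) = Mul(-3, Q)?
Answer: -482580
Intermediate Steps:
Function('C')(h) = 1
D = 42 (D = Mul(-3, -14) = 42)
Function('R')(r) = Mul(Add(1, r), Add(42, r)) (Function('R')(r) = Mul(Add(r, 42), Add(r, 1)) = Mul(Add(42, r), Add(1, r)) = Mul(Add(1, r), Add(42, r)))
Mul(-2681, Function('R')(Function('z')(-1))) = Mul(-2681, Add(42, Pow(Mul(-3, -1), 2), Mul(43, Mul(-3, -1)))) = Mul(-2681, Add(42, Pow(3, 2), Mul(43, 3))) = Mul(-2681, Add(42, 9, 129)) = Mul(-2681, 180) = -482580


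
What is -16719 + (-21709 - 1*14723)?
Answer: -53151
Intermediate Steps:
-16719 + (-21709 - 1*14723) = -16719 + (-21709 - 14723) = -16719 - 36432 = -53151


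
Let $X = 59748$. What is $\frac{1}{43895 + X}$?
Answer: $\frac{1}{103643} \approx 9.6485 \cdot 10^{-6}$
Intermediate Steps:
$\frac{1}{43895 + X} = \frac{1}{43895 + 59748} = \frac{1}{103643}$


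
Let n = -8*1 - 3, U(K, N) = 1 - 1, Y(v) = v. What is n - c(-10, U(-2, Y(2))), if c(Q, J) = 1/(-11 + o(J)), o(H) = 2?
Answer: -98/9 ≈ -10.889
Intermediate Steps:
U(K, N) = 0
c(Q, J) = -1/9 (c(Q, J) = 1/(-11 + 2) = 1/(-9) = -1/9)
n = -11 (n = -8 - 3 = -11)
n - c(-10, U(-2, Y(2))) = -11 - 1*(-1/9) = -11 + 1/9 = -98/9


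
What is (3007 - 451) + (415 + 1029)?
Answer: 4000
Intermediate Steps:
(3007 - 451) + (415 + 1029) = 2556 + 1444 = 4000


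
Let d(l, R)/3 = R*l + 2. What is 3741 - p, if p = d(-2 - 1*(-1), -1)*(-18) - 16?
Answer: 3919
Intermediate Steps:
d(l, R) = 6 + 3*R*l (d(l, R) = 3*(R*l + 2) = 3*(2 + R*l) = 6 + 3*R*l)
p = -178 (p = (6 + 3*(-1)*(-2 - 1*(-1)))*(-18) - 16 = (6 + 3*(-1)*(-2 + 1))*(-18) - 16 = (6 + 3*(-1)*(-1))*(-18) - 16 = (6 + 3)*(-18) - 16 = 9*(-18) - 16 = -162 - 16 = -178)
3741 - p = 3741 - 1*(-178) = 3741 + 178 = 3919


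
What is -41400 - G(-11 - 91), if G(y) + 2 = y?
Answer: -41296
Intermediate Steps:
G(y) = -2 + y
-41400 - G(-11 - 91) = -41400 - (-2 + (-11 - 91)) = -41400 - (-2 - 102) = -41400 - 1*(-104) = -41400 + 104 = -41296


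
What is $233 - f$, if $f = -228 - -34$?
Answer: $427$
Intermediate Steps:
$f = -194$ ($f = -228 + 34 = -194$)
$233 - f = 233 - -194 = 233 + 194 = 427$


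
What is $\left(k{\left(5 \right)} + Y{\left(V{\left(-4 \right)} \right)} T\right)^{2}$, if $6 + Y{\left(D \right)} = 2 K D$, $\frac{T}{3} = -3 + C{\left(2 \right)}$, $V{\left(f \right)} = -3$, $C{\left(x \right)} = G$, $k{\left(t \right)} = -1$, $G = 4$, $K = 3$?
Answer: $5329$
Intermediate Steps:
$C{\left(x \right)} = 4$
$T = 3$ ($T = 3 \left(-3 + 4\right) = 3 \cdot 1 = 3$)
$Y{\left(D \right)} = -6 + 6 D$ ($Y{\left(D \right)} = -6 + 2 \cdot 3 D = -6 + 6 D$)
$\left(k{\left(5 \right)} + Y{\left(V{\left(-4 \right)} \right)} T\right)^{2} = \left(-1 + \left(-6 + 6 \left(-3\right)\right) 3\right)^{2} = \left(-1 + \left(-6 - 18\right) 3\right)^{2} = \left(-1 - 72\right)^{2} = \left(-73\right)^{2} = 5329$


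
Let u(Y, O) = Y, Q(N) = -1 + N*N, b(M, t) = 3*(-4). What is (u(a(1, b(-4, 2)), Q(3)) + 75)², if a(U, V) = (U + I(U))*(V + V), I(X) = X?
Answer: 729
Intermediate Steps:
b(M, t) = -12
a(U, V) = 4*U*V (a(U, V) = (U + U)*(V + V) = (2*U)*(2*V) = 4*U*V)
Q(N) = -1 + N²
(u(a(1, b(-4, 2)), Q(3)) + 75)² = (4*1*(-12) + 75)² = (-48 + 75)² = 27² = 729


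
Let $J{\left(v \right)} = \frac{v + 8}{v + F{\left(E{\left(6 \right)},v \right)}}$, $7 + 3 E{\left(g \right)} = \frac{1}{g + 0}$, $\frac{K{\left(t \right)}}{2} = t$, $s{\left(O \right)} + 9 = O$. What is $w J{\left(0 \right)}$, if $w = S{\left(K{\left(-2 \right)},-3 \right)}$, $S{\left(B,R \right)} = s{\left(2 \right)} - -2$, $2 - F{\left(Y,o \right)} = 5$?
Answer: $\frac{40}{3} \approx 13.333$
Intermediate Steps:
$s{\left(O \right)} = -9 + O$
$K{\left(t \right)} = 2 t$
$E{\left(g \right)} = - \frac{7}{3} + \frac{1}{3 g}$ ($E{\left(g \right)} = - \frac{7}{3} + \frac{1}{3 \left(g + 0\right)} = - \frac{7}{3} + \frac{1}{3 g}$)
$F{\left(Y,o \right)} = -3$ ($F{\left(Y,o \right)} = 2 - 5 = -3$)
$S{\left(B,R \right)} = -5$ ($S{\left(B,R \right)} = \left(-9 + 2\right) - -2 = -7 + 2 = -5$)
$w = -5$
$J{\left(v \right)} = \frac{8 + v}{-3 + v}$ ($J{\left(v \right)} = \frac{v + 8}{v - 3} = \frac{8 + v}{-3 + v}$)
$w J{\left(0 \right)} = - 5 \frac{8 + 0}{-3 + 0} = - 5 \frac{1}{-3} \cdot 8 = - 5 \left(\left(- \frac{1}{3}\right) 8\right) = \left(-5\right) \left(- \frac{8}{3}\right) = \frac{40}{3}$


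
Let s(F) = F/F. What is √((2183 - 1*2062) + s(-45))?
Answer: √122 ≈ 11.045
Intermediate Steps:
s(F) = 1
√((2183 - 1*2062) + s(-45)) = √((2183 - 1*2062) + 1) = √((2183 - 2062) + 1) = √(121 + 1) = √122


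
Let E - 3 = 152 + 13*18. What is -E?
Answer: -389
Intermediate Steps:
E = 389 (E = 3 + (152 + 13*18) = 3 + (152 + 234) = 3 + 386 = 389)
-E = -1*389 = -389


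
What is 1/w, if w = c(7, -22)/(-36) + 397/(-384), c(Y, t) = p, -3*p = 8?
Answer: -3456/3317 ≈ -1.0419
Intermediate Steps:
p = -8/3 (p = -⅓*8 = -8/3 ≈ -2.6667)
c(Y, t) = -8/3
w = -3317/3456 (w = -8/3/(-36) + 397/(-384) = -8/3*(-1/36) + 397*(-1/384) = 2/27 - 397/384 = -3317/3456 ≈ -0.95978)
1/w = 1/(-3317/3456) = -3456/3317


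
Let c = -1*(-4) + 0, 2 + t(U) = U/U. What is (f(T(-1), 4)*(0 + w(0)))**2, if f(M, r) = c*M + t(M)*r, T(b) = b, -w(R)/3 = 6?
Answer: 20736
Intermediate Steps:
w(R) = -18 (w(R) = -3*6 = -18)
t(U) = -1 (t(U) = -2 + U/U = -2 + 1 = -1)
c = 4 (c = 4 + 0 = 4)
f(M, r) = -r + 4*M (f(M, r) = 4*M - r = -r + 4*M)
(f(T(-1), 4)*(0 + w(0)))**2 = ((-1*4 + 4*(-1))*(0 - 18))**2 = ((-4 - 4)*(-18))**2 = (-8*(-18))**2 = 144**2 = 20736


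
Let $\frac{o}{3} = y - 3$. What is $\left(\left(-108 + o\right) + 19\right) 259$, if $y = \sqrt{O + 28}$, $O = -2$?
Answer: $-25382 + 777 \sqrt{26} \approx -21420.0$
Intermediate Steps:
$y = \sqrt{26}$ ($y = \sqrt{-2 + 28} = \sqrt{26} \approx 5.099$)
$o = -9 + 3 \sqrt{26}$ ($o = 3 \left(\sqrt{26} - 3\right) = 3 \left(-3 + \sqrt{26}\right) = -9 + 3 \sqrt{26} \approx 6.2971$)
$\left(\left(-108 + o\right) + 19\right) 259 = \left(\left(-108 - \left(9 - 3 \sqrt{26}\right)\right) + 19\right) 259 = \left(\left(-117 + 3 \sqrt{26}\right) + 19\right) 259 = \left(-98 + 3 \sqrt{26}\right) 259 = -25382 + 777 \sqrt{26}$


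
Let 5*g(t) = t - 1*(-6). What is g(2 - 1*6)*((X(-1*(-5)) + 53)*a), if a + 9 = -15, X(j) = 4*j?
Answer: -3504/5 ≈ -700.80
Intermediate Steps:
a = -24 (a = -9 - 15 = -24)
g(t) = 6/5 + t/5 (g(t) = (t - 1*(-6))/5 = (t + 6)/5 = (6 + t)/5 = 6/5 + t/5)
g(2 - 1*6)*((X(-1*(-5)) + 53)*a) = (6/5 + (2 - 1*6)/5)*((4*(-1*(-5)) + 53)*(-24)) = (6/5 + (2 - 6)/5)*((4*5 + 53)*(-24)) = (6/5 + (⅕)*(-4))*((20 + 53)*(-24)) = (6/5 - ⅘)*(73*(-24)) = (⅖)*(-1752) = -3504/5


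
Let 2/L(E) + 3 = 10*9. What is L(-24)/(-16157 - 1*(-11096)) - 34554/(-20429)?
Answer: 15214327220/8995031703 ≈ 1.6914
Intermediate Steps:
L(E) = 2/87 (L(E) = 2/(-3 + 10*9) = 2/(-3 + 90) = 2/87)
L(-24)/(-16157 - 1*(-11096)) - 34554/(-20429) = 2/(87*(-16157 - 1*(-11096))) - 34554/(-20429) = 2/(87*(-16157 + 11096)) - 34554*(-1/20429) = (2/87)/(-5061) + 34554/20429 = (2/87)*(-1/5061) + 34554/20429 = -2/440307 + 34554/20429 = 15214327220/8995031703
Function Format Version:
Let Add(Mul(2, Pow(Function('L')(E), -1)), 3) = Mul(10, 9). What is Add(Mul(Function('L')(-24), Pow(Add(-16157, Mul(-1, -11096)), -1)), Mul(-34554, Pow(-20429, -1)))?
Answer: Rational(15214327220, 8995031703) ≈ 1.6914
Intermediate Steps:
Function('L')(E) = Rational(2, 87) (Function('L')(E) = Mul(2, Pow(Add(-3, Mul(10, 9)), -1)) = Mul(2, Pow(Add(-3, 90), -1)) = Mul(2, Pow(87, -1)) = Mul(2, Rational(1, 87)) = Rational(2, 87))
Add(Mul(Function('L')(-24), Pow(Add(-16157, Mul(-1, -11096)), -1)), Mul(-34554, Pow(-20429, -1))) = Add(Mul(Rational(2, 87), Pow(Add(-16157, Mul(-1, -11096)), -1)), Mul(-34554, Pow(-20429, -1))) = Add(Mul(Rational(2, 87), Pow(Add(-16157, 11096), -1)), Mul(-34554, Rational(-1, 20429))) = Add(Mul(Rational(2, 87), Pow(-5061, -1)), Rational(34554, 20429)) = Add(Mul(Rational(2, 87), Rational(-1, 5061)), Rational(34554, 20429)) = Add(Rational(-2, 440307), Rational(34554, 20429)) = Rational(15214327220, 8995031703)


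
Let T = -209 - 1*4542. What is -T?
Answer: 4751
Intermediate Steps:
T = -4751 (T = -209 - 4542 = -4751)
-T = -1*(-4751) = 4751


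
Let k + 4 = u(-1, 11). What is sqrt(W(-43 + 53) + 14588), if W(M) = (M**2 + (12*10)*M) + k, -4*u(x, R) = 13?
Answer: sqrt(63523)/2 ≈ 126.02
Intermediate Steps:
u(x, R) = -13/4 (u(x, R) = -1/4*13 = -13/4)
k = -29/4 (k = -4 - 13/4 = -29/4 ≈ -7.2500)
W(M) = -29/4 + M**2 + 120*M (W(M) = (M**2 + (12*10)*M) - 29/4 = (M**2 + 120*M) - 29/4 = -29/4 + M**2 + 120*M)
sqrt(W(-43 + 53) + 14588) = sqrt((-29/4 + (-43 + 53)**2 + 120*(-43 + 53)) + 14588) = sqrt((-29/4 + 10**2 + 120*10) + 14588) = sqrt((-29/4 + 100 + 1200) + 14588) = sqrt(5171/4 + 14588) = sqrt(63523/4) = sqrt(63523)/2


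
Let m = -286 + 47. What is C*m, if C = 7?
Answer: -1673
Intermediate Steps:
m = -239
C*m = 7*(-239) = -1673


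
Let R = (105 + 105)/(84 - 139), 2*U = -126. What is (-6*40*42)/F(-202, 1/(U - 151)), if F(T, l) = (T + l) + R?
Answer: 23728320/484507 ≈ 48.974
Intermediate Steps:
U = -63 (U = (½)*(-126) = -63)
R = -42/11 (R = 210/(-55) = 210*(-1/55) = -42/11 ≈ -3.8182)
F(T, l) = -42/11 + T + l (F(T, l) = (T + l) - 42/11 = -42/11 + T + l)
(-6*40*42)/F(-202, 1/(U - 151)) = (-6*40*42)/(-42/11 - 202 + 1/(-63 - 151)) = (-240*42)/(-42/11 - 202 + 1/(-214)) = -10080/(-42/11 - 202 - 1/214) = -10080/(-484507/2354) = -10080*(-2354/484507) = 23728320/484507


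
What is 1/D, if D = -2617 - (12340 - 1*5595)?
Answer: -1/9362 ≈ -0.00010681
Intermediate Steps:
D = -9362 (D = -2617 - (12340 - 5595) = -2617 - 1*6745 = -2617 - 6745 = -9362)
1/D = 1/(-9362) = -1/9362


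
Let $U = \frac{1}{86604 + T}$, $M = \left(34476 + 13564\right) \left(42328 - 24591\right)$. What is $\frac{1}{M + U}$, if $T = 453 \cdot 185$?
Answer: $\frac{170409}{145203034561321} \approx 1.1736 \cdot 10^{-9}$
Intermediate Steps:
$T = 83805$
$M = 852085480$ ($M = 48040 \cdot 17737 = 852085480$)
$U = \frac{1}{170409}$ ($U = \frac{1}{86604 + 83805} = \frac{1}{170409} \approx 5.8682 \cdot 10^{-6}$)
$\frac{1}{M + U} = \frac{1}{852085480 + \frac{1}{170409}} = \frac{1}{\frac{145203034561321}{170409}} = \frac{170409}{145203034561321}$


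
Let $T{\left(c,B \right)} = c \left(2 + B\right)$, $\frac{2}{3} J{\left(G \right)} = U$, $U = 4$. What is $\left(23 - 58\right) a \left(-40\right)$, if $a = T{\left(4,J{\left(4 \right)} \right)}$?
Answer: $44800$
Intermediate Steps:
$J{\left(G \right)} = 6$ ($J{\left(G \right)} = \frac{3}{2} \cdot 4 = 6$)
$a = 32$ ($a = 4 \left(2 + 6\right) = 4 \cdot 8 = 32$)
$\left(23 - 58\right) a \left(-40\right) = \left(23 - 58\right) 32 \left(-40\right) = \left(-35\right) 32 \left(-40\right) = \left(-1120\right) \left(-40\right) = 44800$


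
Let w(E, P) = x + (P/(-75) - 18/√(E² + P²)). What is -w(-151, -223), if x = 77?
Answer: -5998/75 + 9*√72530/36265 ≈ -79.906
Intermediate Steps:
w(E, P) = 77 - 18/√(E² + P²) - P/75 (w(E, P) = 77 + (P/(-75) - 18/√(E² + P²)) = 77 + (P*(-1/75) - 18/√(E² + P²)) = 77 + (-P/75 - 18/√(E² + P²)) = 77 + (-18/√(E² + P²) - P/75) = 77 - 18/√(E² + P²) - P/75)
-w(-151, -223) = -(77 - 18/√((-151)² + (-223)²) - 1/75*(-223)) = -(77 - 18/√(22801 + 49729) + 223/75) = -(77 - 9*√72530/36265 + 223/75) = -(5998/75 - 9*√72530/36265) = -5998/75 + 9*√72530/36265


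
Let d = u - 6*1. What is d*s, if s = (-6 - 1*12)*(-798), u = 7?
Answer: 14364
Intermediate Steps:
s = 14364 (s = (-6 - 12)*(-798) = -18*(-798) = 14364)
d = 1 (d = 7 - 6*1 = 7 - 6 = 1)
d*s = 1*14364 = 14364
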